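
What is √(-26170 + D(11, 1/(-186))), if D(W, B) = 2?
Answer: 2*I*√6542 ≈ 161.77*I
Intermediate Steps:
√(-26170 + D(11, 1/(-186))) = √(-26170 + 2) = √(-26168) = 2*I*√6542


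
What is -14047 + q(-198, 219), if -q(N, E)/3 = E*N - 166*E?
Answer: 225101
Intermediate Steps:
q(N, E) = 498*E - 3*E*N (q(N, E) = -3*(E*N - 166*E) = -3*(-166*E + E*N) = 498*E - 3*E*N)
-14047 + q(-198, 219) = -14047 + 3*219*(166 - 1*(-198)) = -14047 + 3*219*(166 + 198) = -14047 + 3*219*364 = -14047 + 239148 = 225101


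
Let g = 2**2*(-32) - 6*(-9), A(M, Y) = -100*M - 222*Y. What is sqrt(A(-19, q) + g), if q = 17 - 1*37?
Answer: sqrt(6266) ≈ 79.158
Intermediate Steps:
q = -20 (q = 17 - 37 = -20)
A(M, Y) = -222*Y - 100*M
g = -74 (g = 4*(-32) + 54 = -128 + 54 = -74)
sqrt(A(-19, q) + g) = sqrt((-222*(-20) - 100*(-19)) - 74) = sqrt((4440 + 1900) - 74) = sqrt(6340 - 74) = sqrt(6266)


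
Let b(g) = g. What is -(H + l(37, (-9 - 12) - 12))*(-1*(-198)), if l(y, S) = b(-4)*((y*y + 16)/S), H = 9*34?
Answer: -93828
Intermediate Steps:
H = 306
l(y, S) = -4*(16 + y²)/S (l(y, S) = -4*(y*y + 16)/S = -4*(y² + 16)/S = -4*(16 + y²)/S)
-(H + l(37, (-9 - 12) - 12))*(-1*(-198)) = -(306 + 4*(-16 - 1*37²)/((-9 - 12) - 12))*(-1*(-198)) = -(306 + 4*(-16 - 1*1369)/(-21 - 12))*198 = -(306 + 4*(-16 - 1369)/(-33))*198 = -(306 + 4*(-1/33)*(-1385))*198 = -(306 + 5540/33)*198 = -15638*198/33 = -1*93828 = -93828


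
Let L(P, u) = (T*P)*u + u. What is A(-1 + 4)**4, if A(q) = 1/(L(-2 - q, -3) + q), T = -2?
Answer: 1/810000 ≈ 1.2346e-6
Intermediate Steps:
L(P, u) = u - 2*P*u (L(P, u) = (-2*P)*u + u = -2*P*u + u = u - 2*P*u)
A(q) = 1/(-15 - 5*q) (A(q) = 1/(-3*(1 - 2*(-2 - q)) + q) = 1/(-3*(1 + (4 + 2*q)) + q) = 1/(-3*(5 + 2*q) + q) = 1/((-15 - 6*q) + q) = 1/(-15 - 5*q))
A(-1 + 4)**4 = (-1/(15 + 5*(-1 + 4)))**4 = (-1/(15 + 5*3))**4 = (-1/(15 + 15))**4 = (-1/30)**4 = 1/810000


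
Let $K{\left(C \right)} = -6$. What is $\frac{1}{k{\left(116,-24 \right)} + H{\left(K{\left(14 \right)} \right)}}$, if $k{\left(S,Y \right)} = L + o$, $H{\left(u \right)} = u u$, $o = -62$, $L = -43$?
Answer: $- \frac{1}{69} \approx -0.014493$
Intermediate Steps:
$H{\left(u \right)} = u^{2}$
$k{\left(S,Y \right)} = -105$ ($k{\left(S,Y \right)} = -43 - 62 = -105$)
$\frac{1}{k{\left(116,-24 \right)} + H{\left(K{\left(14 \right)} \right)}} = \frac{1}{-105 + \left(-6\right)^{2}} = \frac{1}{-105 + 36} = \frac{1}{-69} = - \frac{1}{69}$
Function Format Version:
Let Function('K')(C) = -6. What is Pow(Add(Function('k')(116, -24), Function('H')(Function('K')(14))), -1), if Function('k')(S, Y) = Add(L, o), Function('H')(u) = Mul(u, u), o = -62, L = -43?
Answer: Rational(-1, 69) ≈ -0.014493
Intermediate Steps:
Function('H')(u) = Pow(u, 2)
Function('k')(S, Y) = -105 (Function('k')(S, Y) = Add(-43, -62) = -105)
Pow(Add(Function('k')(116, -24), Function('H')(Function('K')(14))), -1) = Pow(Add(-105, Pow(-6, 2)), -1) = Pow(Add(-105, 36), -1) = Pow(-69, -1) = Rational(-1, 69)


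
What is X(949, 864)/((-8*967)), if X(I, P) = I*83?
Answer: -78767/7736 ≈ -10.182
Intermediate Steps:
X(I, P) = 83*I
X(949, 864)/((-8*967)) = (83*949)/((-8*967)) = 78767/(-7736) = 78767*(-1/7736) = -78767/7736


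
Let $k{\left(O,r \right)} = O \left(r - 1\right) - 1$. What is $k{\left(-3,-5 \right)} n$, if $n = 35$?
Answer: $595$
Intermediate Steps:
$k{\left(O,r \right)} = -1 + O \left(-1 + r\right)$ ($k{\left(O,r \right)} = O \left(-1 + r\right) - 1 = -1 + O \left(-1 + r\right)$)
$k{\left(-3,-5 \right)} n = \left(-1 - -3 - -15\right) 35 = \left(-1 + 3 + 15\right) 35 = 17 \cdot 35 = 595$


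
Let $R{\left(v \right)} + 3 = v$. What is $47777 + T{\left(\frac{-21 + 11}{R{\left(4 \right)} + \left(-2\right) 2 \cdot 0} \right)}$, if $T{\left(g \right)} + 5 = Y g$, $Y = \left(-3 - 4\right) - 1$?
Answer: $47852$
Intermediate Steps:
$R{\left(v \right)} = -3 + v$
$Y = -8$ ($Y = -7 - 1 = -8$)
$T{\left(g \right)} = -5 - 8 g$
$47777 + T{\left(\frac{-21 + 11}{R{\left(4 \right)} + \left(-2\right) 2 \cdot 0} \right)} = 47777 - \left(5 + 8 \frac{-21 + 11}{\left(-3 + 4\right) + \left(-2\right) 2 \cdot 0}\right) = 47777 - \left(5 + 8 \left(- \frac{10}{1 - 0}\right)\right) = 47777 - \left(5 + 8 \left(- \frac{10}{1 + 0}\right)\right) = 47777 - \left(5 + 8 \left(- \frac{10}{1}\right)\right) = 47777 - \left(5 + 8 \left(\left(-10\right) 1\right)\right) = 47777 - -75 = 47777 + \left(-5 + 80\right) = 47777 + 75 = 47852$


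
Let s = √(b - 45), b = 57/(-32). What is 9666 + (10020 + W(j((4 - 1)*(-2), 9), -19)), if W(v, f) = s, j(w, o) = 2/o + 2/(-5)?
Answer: 19686 + I*√2994/8 ≈ 19686.0 + 6.8397*I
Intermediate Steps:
b = -57/32 (b = 57*(-1/32) = -57/32 ≈ -1.7813)
s = I*√2994/8 (s = √(-57/32 - 45) = √(-1497/32) = I*√2994/8 ≈ 6.8397*I)
j(w, o) = -⅖ + 2/o (j(w, o) = 2/o + 2*(-⅕) = 2/o - ⅖ = -⅖ + 2/o)
W(v, f) = I*√2994/8
9666 + (10020 + W(j((4 - 1)*(-2), 9), -19)) = 9666 + (10020 + I*√2994/8) = 19686 + I*√2994/8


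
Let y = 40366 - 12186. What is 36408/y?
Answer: 9102/7045 ≈ 1.2920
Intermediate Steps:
y = 28180
36408/y = 36408/28180 = 36408*(1/28180) = 9102/7045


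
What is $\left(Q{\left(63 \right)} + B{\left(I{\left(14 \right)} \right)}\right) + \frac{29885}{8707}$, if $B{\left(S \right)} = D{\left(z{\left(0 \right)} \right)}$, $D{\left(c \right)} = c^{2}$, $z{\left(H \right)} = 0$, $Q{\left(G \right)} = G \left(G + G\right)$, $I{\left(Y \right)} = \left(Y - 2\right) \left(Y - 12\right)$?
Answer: $\frac{69146051}{8707} \approx 7941.4$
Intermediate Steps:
$I{\left(Y \right)} = \left(-12 + Y\right) \left(-2 + Y\right)$ ($I{\left(Y \right)} = \left(-2 + Y\right) \left(-12 + Y\right) = \left(-12 + Y\right) \left(-2 + Y\right)$)
$Q{\left(G \right)} = 2 G^{2}$ ($Q{\left(G \right)} = G 2 G = 2 G^{2}$)
$B{\left(S \right)} = 0$ ($B{\left(S \right)} = 0^{2} = 0$)
$\left(Q{\left(63 \right)} + B{\left(I{\left(14 \right)} \right)}\right) + \frac{29885}{8707} = \left(2 \cdot 63^{2} + 0\right) + \frac{29885}{8707} = \left(2 \cdot 3969 + 0\right) + 29885 \cdot \frac{1}{8707} = \left(7938 + 0\right) + \frac{29885}{8707} = 7938 + \frac{29885}{8707} = \frac{69146051}{8707}$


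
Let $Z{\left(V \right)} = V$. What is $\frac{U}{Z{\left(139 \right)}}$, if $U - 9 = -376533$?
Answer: $- \frac{376524}{139} \approx -2708.8$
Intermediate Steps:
$U = -376524$ ($U = 9 - 376533 = -376524$)
$\frac{U}{Z{\left(139 \right)}} = - \frac{376524}{139}$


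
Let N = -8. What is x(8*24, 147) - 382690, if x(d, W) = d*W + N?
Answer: -354474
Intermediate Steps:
x(d, W) = -8 + W*d (x(d, W) = d*W - 8 = W*d - 8 = -8 + W*d)
x(8*24, 147) - 382690 = (-8 + 147*(8*24)) - 382690 = (-8 + 147*192) - 382690 = (-8 + 28224) - 382690 = 28216 - 382690 = -354474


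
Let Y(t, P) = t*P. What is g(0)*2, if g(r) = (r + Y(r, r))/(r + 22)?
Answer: 0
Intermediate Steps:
Y(t, P) = P*t
g(r) = (r + r**2)/(22 + r) (g(r) = (r + r*r)/(r + 22) = (r + r**2)/(22 + r))
g(0)*2 = (0*(1 + 0)/(22 + 0))*2 = (0*1/22)*2 = (0*(1/22)*1)*2 = 0*2 = 0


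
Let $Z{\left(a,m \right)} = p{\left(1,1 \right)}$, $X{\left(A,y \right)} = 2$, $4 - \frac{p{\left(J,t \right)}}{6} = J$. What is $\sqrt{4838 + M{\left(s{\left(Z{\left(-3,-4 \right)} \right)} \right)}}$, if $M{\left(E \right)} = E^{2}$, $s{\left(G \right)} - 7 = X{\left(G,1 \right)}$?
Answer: $\sqrt{4919} \approx 70.136$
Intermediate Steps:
$p{\left(J,t \right)} = 24 - 6 J$
$Z{\left(a,m \right)} = 18$ ($Z{\left(a,m \right)} = 24 - 6 = 18$)
$s{\left(G \right)} = 9$ ($s{\left(G \right)} = 7 + 2 = 9$)
$\sqrt{4838 + M{\left(s{\left(Z{\left(-3,-4 \right)} \right)} \right)}} = \sqrt{4838 + 9^{2}} = \sqrt{4838 + 81} = \sqrt{4919}$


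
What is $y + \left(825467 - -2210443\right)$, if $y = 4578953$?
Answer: $7614863$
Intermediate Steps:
$y + \left(825467 - -2210443\right) = 4578953 + \left(825467 - -2210443\right) = 4578953 + \left(825467 + 2210443\right) = 4578953 + 3035910 = 7614863$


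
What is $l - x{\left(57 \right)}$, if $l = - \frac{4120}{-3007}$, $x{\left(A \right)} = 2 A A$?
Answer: $- \frac{19535366}{3007} \approx -6496.6$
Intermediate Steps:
$x{\left(A \right)} = 2 A^{2}$
$l = \frac{4120}{3007}$ ($l = \left(-4120\right) \left(- \frac{1}{3007}\right) = \frac{4120}{3007} \approx 1.3701$)
$l - x{\left(57 \right)} = \frac{4120}{3007} - 2 \cdot 57^{2} = \frac{4120}{3007} - 2 \cdot 3249 = \frac{4120}{3007} - 6498 = - \frac{19535366}{3007}$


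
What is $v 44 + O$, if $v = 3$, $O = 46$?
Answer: $178$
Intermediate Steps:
$v 44 + O = 3 \cdot 44 + 46 = 132 + 46 = 178$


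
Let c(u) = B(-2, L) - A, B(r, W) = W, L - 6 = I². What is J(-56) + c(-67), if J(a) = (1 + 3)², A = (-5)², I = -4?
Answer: 13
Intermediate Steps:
L = 22 (L = 6 + (-4)² = 6 + 16 = 22)
A = 25
c(u) = -3 (c(u) = 22 - 1*25 = 22 - 25 = -3)
J(a) = 16 (J(a) = 4² = 16)
J(-56) + c(-67) = 16 - 3 = 13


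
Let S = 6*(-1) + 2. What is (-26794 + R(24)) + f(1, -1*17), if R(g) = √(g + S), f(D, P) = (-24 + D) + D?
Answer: -26816 + 2*√5 ≈ -26812.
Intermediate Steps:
f(D, P) = -24 + 2*D
S = -4 (S = -6 + 2 = -4)
R(g) = √(-4 + g) (R(g) = √(g - 4) = √(-4 + g))
(-26794 + R(24)) + f(1, -1*17) = (-26794 + √(-4 + 24)) + (-24 + 2*1) = (-26794 + √20) + (-24 + 2) = (-26794 + 2*√5) - 22 = -26816 + 2*√5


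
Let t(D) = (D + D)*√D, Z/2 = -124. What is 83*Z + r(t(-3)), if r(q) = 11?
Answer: -20573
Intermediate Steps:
Z = -248 (Z = 2*(-124) = -248)
t(D) = 2*D^(3/2) (t(D) = (2*D)*√D = 2*D^(3/2))
83*Z + r(t(-3)) = 83*(-248) + 11 = -20584 + 11 = -20573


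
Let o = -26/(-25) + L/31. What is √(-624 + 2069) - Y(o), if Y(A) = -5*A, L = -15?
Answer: 431/155 + 17*√5 ≈ 40.794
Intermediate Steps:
o = 431/775 (o = -26/(-25) - 15/31 = -26*(-1/25) - 15*1/31 = 26/25 - 15/31 = 431/775 ≈ 0.55613)
√(-624 + 2069) - Y(o) = √(-624 + 2069) - (-5)*431/775 = √1445 - 1*(-431/155) = 17*√5 + 431/155 = 431/155 + 17*√5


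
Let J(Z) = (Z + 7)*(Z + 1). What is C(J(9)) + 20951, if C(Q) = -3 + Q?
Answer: 21108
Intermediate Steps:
J(Z) = (1 + Z)*(7 + Z) (J(Z) = (7 + Z)*(1 + Z) = (1 + Z)*(7 + Z))
C(J(9)) + 20951 = (-3 + (7 + 9² + 8*9)) + 20951 = (-3 + (7 + 81 + 72)) + 20951 = (-3 + 160) + 20951 = 157 + 20951 = 21108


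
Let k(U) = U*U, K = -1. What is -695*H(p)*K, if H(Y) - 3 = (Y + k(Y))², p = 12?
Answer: 16915605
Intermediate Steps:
k(U) = U²
H(Y) = 3 + (Y + Y²)²
-695*H(p)*K = -695*(3 + 12²*(1 + 12)²)*(-1) = -695*(3 + 144*13²)*(-1) = -695*(3 + 144*169)*(-1) = -695*(3 + 24336)*(-1) = -16915605*(-1) = -695*(-24339) = 16915605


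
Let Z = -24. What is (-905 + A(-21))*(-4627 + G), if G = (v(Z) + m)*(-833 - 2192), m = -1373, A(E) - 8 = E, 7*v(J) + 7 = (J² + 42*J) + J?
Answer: -27945261198/7 ≈ -3.9922e+9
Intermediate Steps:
v(J) = -1 + J²/7 + 43*J/7 (v(J) = -1 + ((J² + 42*J) + J)/7 = -1 + (J² + 43*J)/7 = -1 + (J²/7 + 43*J/7) = -1 + J²/7 + 43*J/7)
A(E) = 8 + E
G = 30473850/7 (G = ((-1 + (⅐)*(-24)² + (43/7)*(-24)) - 1373)*(-833 - 2192) = ((-1 + (⅐)*576 - 1032/7) - 1373)*(-3025) = ((-1 + 576/7 - 1032/7) - 1373)*(-3025) = (-463/7 - 1373)*(-3025) = -10074/7*(-3025) = 30473850/7 ≈ 4.3534e+6)
(-905 + A(-21))*(-4627 + G) = (-905 + (8 - 21))*(-4627 + 30473850/7) = (-905 - 13)*(30441461/7) = -918*30441461/7 = -27945261198/7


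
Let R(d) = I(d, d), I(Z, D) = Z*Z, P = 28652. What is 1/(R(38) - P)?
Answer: -1/27208 ≈ -3.6754e-5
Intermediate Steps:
I(Z, D) = Z²
R(d) = d²
1/(R(38) - P) = 1/(38² - 1*28652) = 1/(1444 - 28652) = 1/(-27208) = -1/27208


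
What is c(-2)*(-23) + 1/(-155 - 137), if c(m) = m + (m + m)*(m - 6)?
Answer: -201481/292 ≈ -690.00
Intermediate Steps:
c(m) = m + 2*m*(-6 + m) (c(m) = m + (2*m)*(-6 + m) = m + 2*m*(-6 + m))
c(-2)*(-23) + 1/(-155 - 137) = -2*(-11 + 2*(-2))*(-23) + 1/(-155 - 137) = -2*(-11 - 4)*(-23) + 1/(-292) = -2*(-15)*(-23) - 1/292 = 30*(-23) - 1/292 = -690 - 1/292 = -201481/292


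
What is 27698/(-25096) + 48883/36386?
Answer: 54737085/228285764 ≈ 0.23977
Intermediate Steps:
27698/(-25096) + 48883/36386 = 27698*(-1/25096) + 48883*(1/36386) = -13849/12548 + 48883/36386 = 54737085/228285764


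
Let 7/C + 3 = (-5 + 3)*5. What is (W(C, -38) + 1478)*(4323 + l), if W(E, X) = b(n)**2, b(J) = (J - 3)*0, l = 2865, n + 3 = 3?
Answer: 10623864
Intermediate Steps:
n = 0 (n = -3 + 3 = 0)
C = -7/13 (C = 7/(-3 + (-5 + 3)*5) = 7/(-3 - 2*5) = 7/(-3 - 10) = 7/(-13) = 7*(-1/13) = -7/13 ≈ -0.53846)
b(J) = 0 (b(J) = (-3 + J)*0 = 0)
W(E, X) = 0 (W(E, X) = 0**2 = 0)
(W(C, -38) + 1478)*(4323 + l) = (0 + 1478)*(4323 + 2865) = 1478*7188 = 10623864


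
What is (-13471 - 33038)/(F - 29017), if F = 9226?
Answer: 15503/6597 ≈ 2.3500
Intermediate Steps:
(-13471 - 33038)/(F - 29017) = (-13471 - 33038)/(9226 - 29017) = -46509/(-19791) = -46509*(-1/19791) = 15503/6597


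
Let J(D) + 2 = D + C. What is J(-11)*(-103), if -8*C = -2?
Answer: 5253/4 ≈ 1313.3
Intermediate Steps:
C = ¼ (C = -⅛*(-2) = ¼ ≈ 0.25000)
J(D) = -7/4 + D (J(D) = -2 + (D + ¼) = -2 + (¼ + D) = -7/4 + D)
J(-11)*(-103) = (-7/4 - 11)*(-103) = -51/4*(-103) = 5253/4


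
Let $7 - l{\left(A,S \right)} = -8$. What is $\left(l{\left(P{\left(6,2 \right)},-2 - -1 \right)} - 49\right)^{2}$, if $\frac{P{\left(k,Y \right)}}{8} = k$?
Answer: $1156$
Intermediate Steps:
$P{\left(k,Y \right)} = 8 k$
$l{\left(A,S \right)} = 15$ ($l{\left(A,S \right)} = 7 - -8 = 7 + 8 = 15$)
$\left(l{\left(P{\left(6,2 \right)},-2 - -1 \right)} - 49\right)^{2} = \left(15 - 49\right)^{2} = \left(-34\right)^{2} = 1156$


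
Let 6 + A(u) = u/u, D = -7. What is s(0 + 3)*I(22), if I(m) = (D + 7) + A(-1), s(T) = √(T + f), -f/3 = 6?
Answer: -5*I*√15 ≈ -19.365*I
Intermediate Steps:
f = -18 (f = -3*6 = -18)
s(T) = √(-18 + T) (s(T) = √(T - 18) = √(-18 + T))
A(u) = -5 (A(u) = -6 + u/u = -6 + 1 = -5)
I(m) = -5 (I(m) = (-7 + 7) - 5 = 0 - 5 = -5)
s(0 + 3)*I(22) = √(-18 + (0 + 3))*(-5) = √(-18 + 3)*(-5) = √(-15)*(-5) = (I*√15)*(-5) = -5*I*√15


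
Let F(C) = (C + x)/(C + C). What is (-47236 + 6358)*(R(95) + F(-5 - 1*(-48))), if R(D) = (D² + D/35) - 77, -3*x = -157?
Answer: -110145716496/301 ≈ -3.6593e+8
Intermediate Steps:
x = 157/3 (x = -⅓*(-157) = 157/3 ≈ 52.333)
F(C) = (157/3 + C)/(2*C) (F(C) = (C + 157/3)/(C + C) = (157/3 + C)/((2*C)) = (157/3 + C)*(1/(2*C)) = (157/3 + C)/(2*C))
R(D) = -77 + D² + D/35 (R(D) = (D² + D/35) - 77 = -77 + D² + D/35)
(-47236 + 6358)*(R(95) + F(-5 - 1*(-48))) = (-47236 + 6358)*((-77 + 95² + (1/35)*95) + (157 + 3*(-5 - 1*(-48)))/(6*(-5 - 1*(-48)))) = -40878*((-77 + 9025 + 19/7) + (157 + 3*(-5 + 48))/(6*(-5 + 48))) = -40878*(62655/7 + (⅙)*(157 + 3*43)/43) = -40878*(62655/7 + (⅙)*(1/43)*(157 + 129)) = -40878*(62655/7 + (⅙)*(1/43)*286) = -40878*(62655/7 + 143/129) = -40878*8083496/903 = -110145716496/301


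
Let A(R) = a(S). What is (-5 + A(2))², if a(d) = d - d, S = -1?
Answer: 25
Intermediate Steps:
a(d) = 0
A(R) = 0
(-5 + A(2))² = (-5 + 0)² = (-5)² = 25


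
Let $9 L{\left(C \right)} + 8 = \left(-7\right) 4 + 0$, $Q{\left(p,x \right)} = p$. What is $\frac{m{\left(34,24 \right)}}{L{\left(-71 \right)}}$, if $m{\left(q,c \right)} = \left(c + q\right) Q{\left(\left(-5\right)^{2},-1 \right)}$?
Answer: $- \frac{725}{2} \approx -362.5$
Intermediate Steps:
$L{\left(C \right)} = -4$ ($L{\left(C \right)} = - \frac{8}{9} + \frac{\left(-7\right) 4 + 0}{9} = - \frac{8}{9} + \frac{-28 + 0}{9} = - \frac{8}{9} + \frac{1}{9} \left(-28\right) = - \frac{8}{9} - \frac{28}{9} = -4$)
$m{\left(q,c \right)} = 25 c + 25 q$ ($m{\left(q,c \right)} = \left(c + q\right) \left(-5\right)^{2} = \left(c + q\right) 25 = 25 c + 25 q$)
$\frac{m{\left(34,24 \right)}}{L{\left(-71 \right)}} = \frac{25 \cdot 24 + 25 \cdot 34}{-4} = \left(600 + 850\right) \left(- \frac{1}{4}\right) = 1450 \left(- \frac{1}{4}\right) = - \frac{725}{2}$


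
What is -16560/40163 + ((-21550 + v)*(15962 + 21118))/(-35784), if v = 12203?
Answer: 193324603595/19961011 ≈ 9685.1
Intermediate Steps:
-16560/40163 + ((-21550 + v)*(15962 + 21118))/(-35784) = -16560/40163 + ((-21550 + 12203)*(15962 + 21118))/(-35784) = -16560*1/40163 - 9347*37080*(-1/35784) = -16560/40163 - 346586760*(-1/35784) = -16560/40163 + 4813705/497 = 193324603595/19961011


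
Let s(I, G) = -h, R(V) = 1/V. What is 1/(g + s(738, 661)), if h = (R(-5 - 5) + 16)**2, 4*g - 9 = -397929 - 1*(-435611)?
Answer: 50/458497 ≈ 0.00010905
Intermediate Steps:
g = 37691/4 (g = 9/4 + (-397929 - 1*(-435611))/4 = 9/4 + (-397929 + 435611)/4 = 9/4 + (1/4)*37682 = 9/4 + 18841/2 = 37691/4 ≈ 9422.8)
h = 25281/100 (h = (1/(-5 - 5) + 16)**2 = (1/(-10) + 16)**2 = (-1/10 + 16)**2 = (159/10)**2 = 25281/100 ≈ 252.81)
s(I, G) = -25281/100 (s(I, G) = -1*25281/100 = -25281/100)
1/(g + s(738, 661)) = 1/(37691/4 - 25281/100) = 1/(458497/50) = 50/458497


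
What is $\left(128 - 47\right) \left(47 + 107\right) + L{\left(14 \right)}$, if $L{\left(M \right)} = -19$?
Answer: $12455$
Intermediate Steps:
$\left(128 - 47\right) \left(47 + 107\right) + L{\left(14 \right)} = \left(128 - 47\right) \left(47 + 107\right) - 19 = 81 \cdot 154 - 19 = 12474 - 19 = 12455$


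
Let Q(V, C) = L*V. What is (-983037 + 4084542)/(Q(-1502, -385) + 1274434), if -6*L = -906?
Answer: 3101505/1047632 ≈ 2.9605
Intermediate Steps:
L = 151 (L = -⅙*(-906) = 151)
Q(V, C) = 151*V
(-983037 + 4084542)/(Q(-1502, -385) + 1274434) = (-983037 + 4084542)/(151*(-1502) + 1274434) = 3101505/(-226802 + 1274434) = 3101505/1047632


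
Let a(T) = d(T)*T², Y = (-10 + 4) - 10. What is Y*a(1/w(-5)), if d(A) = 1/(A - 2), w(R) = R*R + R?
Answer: 4/195 ≈ 0.020513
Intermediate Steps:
w(R) = R + R² (w(R) = R² + R = R + R²)
d(A) = 1/(-2 + A)
Y = -16 (Y = -6 - 10 = -16)
a(T) = T²/(-2 + T)
Y*a(1/w(-5)) = -16*(1/(-5*(1 - 5)))²/(-2 + 1/(-5*(1 - 5))) = -16*(1/(-5*(-4)))²/(-2 + 1/(-5*(-4))) = -16*(1/20)²/(-2 + 1/20) = -1/(25*(-39/20)) = -(-20)/(25*39) = -16*(-1/780) = 4/195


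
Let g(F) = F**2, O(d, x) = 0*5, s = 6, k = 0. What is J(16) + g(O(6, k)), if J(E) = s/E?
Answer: 3/8 ≈ 0.37500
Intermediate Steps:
O(d, x) = 0
J(E) = 6/E
J(16) + g(O(6, k)) = 6/16 + 0**2 = 6*(1/16) + 0 = 3/8 + 0 = 3/8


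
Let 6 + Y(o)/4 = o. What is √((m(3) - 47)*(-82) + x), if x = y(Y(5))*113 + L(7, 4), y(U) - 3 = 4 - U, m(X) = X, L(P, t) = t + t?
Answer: √4859 ≈ 69.707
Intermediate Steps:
L(P, t) = 2*t
Y(o) = -24 + 4*o
y(U) = 7 - U (y(U) = 3 + (4 - U) = 7 - U)
x = 1251 (x = (7 - (-24 + 4*5))*113 + 2*4 = (7 - (-24 + 20))*113 + 8 = (7 - 1*(-4))*113 + 8 = (7 + 4)*113 + 8 = 11*113 + 8 = 1243 + 8 = 1251)
√((m(3) - 47)*(-82) + x) = √((3 - 47)*(-82) + 1251) = √(-44*(-82) + 1251) = √(3608 + 1251) = √4859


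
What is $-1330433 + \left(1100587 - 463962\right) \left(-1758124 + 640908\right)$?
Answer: $-711248966433$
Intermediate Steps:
$-1330433 + \left(1100587 - 463962\right) \left(-1758124 + 640908\right) = -1330433 + 636625 \left(-1117216\right) = -1330433 - 711247636000 = -711248966433$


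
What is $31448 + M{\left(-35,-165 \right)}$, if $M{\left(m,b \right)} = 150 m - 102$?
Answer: $26096$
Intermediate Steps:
$M{\left(m,b \right)} = -102 + 150 m$
$31448 + M{\left(-35,-165 \right)} = 31448 + \left(-102 + 150 \left(-35\right)\right) = 31448 - 5352 = 26096$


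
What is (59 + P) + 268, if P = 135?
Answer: 462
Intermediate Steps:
(59 + P) + 268 = (59 + 135) + 268 = 194 + 268 = 462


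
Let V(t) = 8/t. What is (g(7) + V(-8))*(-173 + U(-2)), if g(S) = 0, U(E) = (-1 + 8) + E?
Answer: 168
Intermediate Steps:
U(E) = 7 + E
(g(7) + V(-8))*(-173 + U(-2)) = (0 + 8/(-8))*(-173 + (7 - 2)) = (0 + 8*(-⅛))*(-173 + 5) = (0 - 1)*(-168) = -1*(-168) = 168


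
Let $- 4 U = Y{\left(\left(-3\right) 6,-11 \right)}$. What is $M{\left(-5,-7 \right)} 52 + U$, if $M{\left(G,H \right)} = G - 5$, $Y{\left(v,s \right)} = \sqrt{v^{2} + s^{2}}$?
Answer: $-520 - \frac{\sqrt{445}}{4} \approx -525.27$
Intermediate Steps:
$Y{\left(v,s \right)} = \sqrt{s^{2} + v^{2}}$
$M{\left(G,H \right)} = -5 + G$ ($M{\left(G,H \right)} = G - 5 = -5 + G$)
$U = - \frac{\sqrt{445}}{4}$ ($U = - \frac{\sqrt{\left(-11\right)^{2} + \left(\left(-3\right) 6\right)^{2}}}{4} = - \frac{\sqrt{121 + \left(-18\right)^{2}}}{4} = - \frac{\sqrt{121 + 324}}{4} = - \frac{\sqrt{445}}{4} \approx -5.2738$)
$M{\left(-5,-7 \right)} 52 + U = \left(-5 - 5\right) 52 - \frac{\sqrt{445}}{4} = \left(-10\right) 52 - \frac{\sqrt{445}}{4} = -520 - \frac{\sqrt{445}}{4}$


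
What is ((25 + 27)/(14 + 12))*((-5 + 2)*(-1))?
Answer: 6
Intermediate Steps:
((25 + 27)/(14 + 12))*((-5 + 2)*(-1)) = (52/26)*(-3*(-1)) = (52*(1/26))*3 = 2*3 = 6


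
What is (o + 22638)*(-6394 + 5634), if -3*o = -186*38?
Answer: -18995440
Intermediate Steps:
o = 2356 (o = -(-62)*38 = -⅓*(-7068) = 2356)
(o + 22638)*(-6394 + 5634) = (2356 + 22638)*(-6394 + 5634) = 24994*(-760) = -18995440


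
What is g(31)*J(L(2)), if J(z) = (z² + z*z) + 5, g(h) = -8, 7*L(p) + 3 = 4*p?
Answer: -2360/49 ≈ -48.163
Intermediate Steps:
L(p) = -3/7 + 4*p/7 (L(p) = -3/7 + (4*p)/7 = -3/7 + 4*p/7)
J(z) = 5 + 2*z² (J(z) = (z² + z²) + 5 = 2*z² + 5 = 5 + 2*z²)
g(31)*J(L(2)) = -8*(5 + 2*(-3/7 + (4/7)*2)²) = -8*(5 + 2*(-3/7 + 8/7)²) = -8*(5 + 2*(5/7)²) = -8*(5 + 2*(25/49)) = -8*(5 + 50/49) = -8*295/49 = -2360/49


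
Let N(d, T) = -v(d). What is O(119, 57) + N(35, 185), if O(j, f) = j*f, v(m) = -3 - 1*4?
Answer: 6790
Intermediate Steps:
v(m) = -7 (v(m) = -3 - 4 = -7)
O(j, f) = f*j
N(d, T) = 7 (N(d, T) = -1*(-7) = 7)
O(119, 57) + N(35, 185) = 57*119 + 7 = 6783 + 7 = 6790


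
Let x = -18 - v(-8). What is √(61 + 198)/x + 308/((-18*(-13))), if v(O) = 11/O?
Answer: 154/117 - 8*√259/133 ≈ 0.34821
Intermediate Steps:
x = -133/8 (x = -18 - 11/(-8) = -18 - 11*(-1)/8 = -18 - 1*(-11/8) = -18 + 11/8 = -133/8 ≈ -16.625)
√(61 + 198)/x + 308/((-18*(-13))) = √(61 + 198)/(-133/8) + 308/((-18*(-13))) = √259*(-8/133) + 308/234 = -8*√259/133 + 308*(1/234) = -8*√259/133 + 154/117 = 154/117 - 8*√259/133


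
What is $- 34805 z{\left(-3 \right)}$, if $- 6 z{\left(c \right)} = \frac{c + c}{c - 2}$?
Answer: $6961$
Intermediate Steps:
$z{\left(c \right)} = - \frac{c}{3 \left(-2 + c\right)}$ ($z{\left(c \right)} = - \frac{\left(c + c\right) \frac{1}{c - 2}}{6} = - \frac{2 c \frac{1}{-2 + c}}{6} = - \frac{c}{3 \left(-2 + c\right)}$)
$- 34805 z{\left(-3 \right)} = - 34805 \left(\left(-1\right) \left(-3\right) \frac{1}{-6 + 3 \left(-3\right)}\right) = - 34805 \left(\left(-1\right) \left(-3\right) \frac{1}{-6 - 9}\right) = - 34805 \left(\left(-1\right) \left(-3\right) \frac{1}{-15}\right) = - 34805 \left(\left(-1\right) \left(-3\right) \left(- \frac{1}{15}\right)\right) = \left(-34805\right) \left(- \frac{1}{5}\right) = 6961$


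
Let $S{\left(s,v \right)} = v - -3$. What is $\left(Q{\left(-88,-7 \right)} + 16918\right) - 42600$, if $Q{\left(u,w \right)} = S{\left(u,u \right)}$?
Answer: $-25767$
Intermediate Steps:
$S{\left(s,v \right)} = 3 + v$ ($S{\left(s,v \right)} = v + 3 = 3 + v$)
$Q{\left(u,w \right)} = 3 + u$
$\left(Q{\left(-88,-7 \right)} + 16918\right) - 42600 = \left(\left(3 - 88\right) + 16918\right) - 42600 = \left(-85 + 16918\right) - 42600 = 16833 - 42600 = -25767$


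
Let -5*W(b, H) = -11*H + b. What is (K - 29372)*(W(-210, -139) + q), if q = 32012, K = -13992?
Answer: -6883644724/5 ≈ -1.3767e+9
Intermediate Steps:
W(b, H) = -b/5 + 11*H/5 (W(b, H) = -(-11*H + b)/5 = -(b - 11*H)/5 = -b/5 + 11*H/5)
(K - 29372)*(W(-210, -139) + q) = (-13992 - 29372)*((-1/5*(-210) + (11/5)*(-139)) + 32012) = -43364*((42 - 1529/5) + 32012) = -43364*(-1319/5 + 32012) = -43364*158741/5 = -6883644724/5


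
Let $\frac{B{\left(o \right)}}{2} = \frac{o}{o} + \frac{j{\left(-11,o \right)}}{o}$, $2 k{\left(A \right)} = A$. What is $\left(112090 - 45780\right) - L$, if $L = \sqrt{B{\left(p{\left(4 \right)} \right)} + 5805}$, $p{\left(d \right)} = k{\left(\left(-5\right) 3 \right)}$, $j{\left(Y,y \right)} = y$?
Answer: $66310 - \sqrt{5809} \approx 66234.0$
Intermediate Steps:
$k{\left(A \right)} = \frac{A}{2}$
$p{\left(d \right)} = - \frac{15}{2}$ ($p{\left(d \right)} = \frac{\left(-5\right) 3}{2} = \frac{1}{2} \left(-15\right) = - \frac{15}{2}$)
$B{\left(o \right)} = 4$ ($B{\left(o \right)} = 2 \left(\frac{o}{o} + \frac{o}{o}\right) = 2 \left(1 + 1\right) = 2 \cdot 2 = 4$)
$L = \sqrt{5809}$ ($L = \sqrt{4 + 5805} = \sqrt{5809} \approx 76.217$)
$\left(112090 - 45780\right) - L = \left(112090 - 45780\right) - \sqrt{5809} = 66310 - \sqrt{5809}$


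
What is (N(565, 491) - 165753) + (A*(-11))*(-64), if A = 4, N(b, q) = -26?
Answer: -162963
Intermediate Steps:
(N(565, 491) - 165753) + (A*(-11))*(-64) = (-26 - 165753) + (4*(-11))*(-64) = -165779 - 44*(-64) = -165779 + 2816 = -162963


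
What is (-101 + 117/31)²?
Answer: 9084196/961 ≈ 9452.9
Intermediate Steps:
(-101 + 117/31)² = (-3014/31)² = 9084196/961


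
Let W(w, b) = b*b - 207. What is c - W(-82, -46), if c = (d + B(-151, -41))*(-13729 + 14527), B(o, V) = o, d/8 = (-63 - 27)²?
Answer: 51587993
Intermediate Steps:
d = 64800 (d = 8*(-63 - 27)² = 8*(-90)² = 8*8100 = 64800)
W(w, b) = -207 + b² (W(w, b) = b² - 207 = -207 + b²)
c = 51589902 (c = (64800 - 151)*(-13729 + 14527) = 64649*798 = 51589902)
c - W(-82, -46) = 51589902 - (-207 + (-46)²) = 51589902 - (-207 + 2116) = 51589902 - 1*1909 = 51589902 - 1909 = 51587993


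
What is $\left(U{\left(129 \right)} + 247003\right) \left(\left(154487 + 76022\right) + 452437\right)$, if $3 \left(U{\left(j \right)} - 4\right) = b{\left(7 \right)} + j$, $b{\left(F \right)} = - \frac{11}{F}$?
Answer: $\frac{3543150482894}{21} \approx 1.6872 \cdot 10^{11}$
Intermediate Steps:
$U{\left(j \right)} = \frac{73}{21} + \frac{j}{3}$ ($U{\left(j \right)} = 4 + \frac{- \frac{11}{7} + j}{3} = 4 + \left(- \frac{11}{21} + \frac{j}{3}\right) = \frac{73}{21} + \frac{j}{3}$)
$\left(U{\left(129 \right)} + 247003\right) \left(\left(154487 + 76022\right) + 452437\right) = \left(\left(\frac{73}{21} + \frac{1}{3} \cdot 129\right) + 247003\right) \left(\left(154487 + 76022\right) + 452437\right) = \left(\left(\frac{73}{21} + 43\right) + 247003\right) \left(230509 + 452437\right) = \left(\frac{976}{21} + 247003\right) 682946 = \frac{5188039}{21} \cdot 682946 = \frac{3543150482894}{21}$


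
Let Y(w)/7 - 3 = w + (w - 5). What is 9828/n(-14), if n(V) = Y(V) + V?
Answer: -351/8 ≈ -43.875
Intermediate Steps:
Y(w) = -14 + 14*w (Y(w) = 21 + 7*(w + (w - 5)) = 21 + 7*(w + (-5 + w)) = 21 + 7*(-5 + 2*w) = 21 + (-35 + 14*w) = -14 + 14*w)
n(V) = -14 + 15*V (n(V) = (-14 + 14*V) + V = -14 + 15*V)
9828/n(-14) = 9828/(-14 + 15*(-14)) = 9828/(-14 - 210) = 9828/(-224) = 9828*(-1/224) = -351/8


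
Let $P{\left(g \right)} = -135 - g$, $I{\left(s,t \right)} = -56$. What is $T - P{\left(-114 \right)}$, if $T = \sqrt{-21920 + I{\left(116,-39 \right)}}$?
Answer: $21 + 2 i \sqrt{5494} \approx 21.0 + 148.24 i$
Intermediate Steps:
$T = 2 i \sqrt{5494}$ ($T = \sqrt{-21920 - 56} = \sqrt{-21976} = 2 i \sqrt{5494} \approx 148.24 i$)
$T - P{\left(-114 \right)} = 2 i \sqrt{5494} - \left(-135 - -114\right) = 2 i \sqrt{5494} - \left(-135 + 114\right) = 2 i \sqrt{5494} - -21 = 2 i \sqrt{5494} + 21 = 21 + 2 i \sqrt{5494}$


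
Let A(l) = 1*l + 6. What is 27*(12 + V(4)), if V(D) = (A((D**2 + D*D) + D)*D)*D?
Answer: 18468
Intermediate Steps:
A(l) = 6 + l (A(l) = l + 6 = 6 + l)
V(D) = D**2*(6 + D + 2*D**2) (V(D) = ((6 + ((D**2 + D*D) + D))*D)*D = ((6 + ((D**2 + D**2) + D))*D)*D = ((6 + (2*D**2 + D))*D)*D = ((6 + (D + 2*D**2))*D)*D = ((6 + D + 2*D**2)*D)*D = (D*(6 + D + 2*D**2))*D = D**2*(6 + D + 2*D**2))
27*(12 + V(4)) = 27*(12 + 4**2*(6 + 4*(1 + 2*4))) = 27*(12 + 16*(6 + 4*(1 + 8))) = 27*(12 + 16*(6 + 4*9)) = 27*(12 + 16*(6 + 36)) = 27*(12 + 16*42) = 27*(12 + 672) = 27*684 = 18468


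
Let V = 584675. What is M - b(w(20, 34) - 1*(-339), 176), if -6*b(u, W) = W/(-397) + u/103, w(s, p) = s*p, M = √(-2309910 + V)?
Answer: 128805/81782 + I*√1725235 ≈ 1.575 + 1313.5*I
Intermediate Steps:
M = I*√1725235 (M = √(-2309910 + 584675) = √(-1725235) = I*√1725235 ≈ 1313.5*I)
w(s, p) = p*s
b(u, W) = -u/618 + W/2382 (b(u, W) = -(W/(-397) + u/103)/6 = -(W*(-1/397) + u*(1/103))/6 = -(-W/397 + u/103)/6 = -u/618 + W/2382)
M - b(w(20, 34) - 1*(-339), 176) = I*√1725235 - (-(34*20 - 1*(-339))/618 + (1/2382)*176) = I*√1725235 - (-(680 + 339)/618 + 88/1191) = I*√1725235 - (-1/618*1019 + 88/1191) = I*√1725235 - (-1019/618 + 88/1191) = I*√1725235 - 1*(-128805/81782) = I*√1725235 + 128805/81782 = 128805/81782 + I*√1725235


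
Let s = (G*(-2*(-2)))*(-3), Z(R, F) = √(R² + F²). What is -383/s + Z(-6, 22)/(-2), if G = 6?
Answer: 383/72 - √130 ≈ -6.0823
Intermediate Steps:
Z(R, F) = √(F² + R²)
s = -72 (s = (6*(-2*(-2)))*(-3) = (6*4)*(-3) = 24*(-3) = -72)
-383/s + Z(-6, 22)/(-2) = -383/(-72) + √(22² + (-6)²)/(-2) = -383*(-1/72) + √(484 + 36)*(-½) = 383/72 + √520*(-½) = 383/72 + (2*√130)*(-½) = 383/72 - √130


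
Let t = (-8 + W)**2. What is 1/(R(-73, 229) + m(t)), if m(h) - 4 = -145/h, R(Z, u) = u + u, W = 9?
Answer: 1/317 ≈ 0.0031546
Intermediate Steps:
R(Z, u) = 2*u
t = 1 (t = (-8 + 9)**2 = 1**2 = 1)
m(h) = 4 - 145/h
1/(R(-73, 229) + m(t)) = 1/(2*229 + (4 - 145/1)) = 1/(458 + (4 - 145*1)) = 1/(458 + (4 - 145)) = 1/(458 - 141) = 1/317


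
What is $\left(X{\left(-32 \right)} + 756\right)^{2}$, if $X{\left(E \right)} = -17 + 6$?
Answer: $555025$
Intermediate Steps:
$X{\left(E \right)} = -11$
$\left(X{\left(-32 \right)} + 756\right)^{2} = \left(-11 + 756\right)^{2} = 745^{2} = 555025$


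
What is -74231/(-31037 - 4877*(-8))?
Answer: -74231/7979 ≈ -9.3033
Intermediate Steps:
-74231/(-31037 - 4877*(-8)) = -74231/(-31037 - 1*(-39016)) = -74231/(-31037 + 39016) = -74231/7979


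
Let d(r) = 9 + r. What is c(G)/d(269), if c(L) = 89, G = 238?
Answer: 89/278 ≈ 0.32014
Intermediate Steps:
c(G)/d(269) = 89/(9 + 269) = 89/278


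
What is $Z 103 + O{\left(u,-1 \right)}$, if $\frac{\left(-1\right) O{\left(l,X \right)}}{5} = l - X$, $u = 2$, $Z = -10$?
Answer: $-1045$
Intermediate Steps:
$O{\left(l,X \right)} = - 5 l + 5 X$ ($O{\left(l,X \right)} = - 5 \left(l - X\right) = - 5 l + 5 X$)
$Z 103 + O{\left(u,-1 \right)} = \left(-10\right) 103 + \left(\left(-5\right) 2 + 5 \left(-1\right)\right) = -1030 - 15 = -1045$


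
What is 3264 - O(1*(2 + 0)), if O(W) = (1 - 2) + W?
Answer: 3263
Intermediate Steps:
O(W) = -1 + W
3264 - O(1*(2 + 0)) = 3264 - (-1 + 1*(2 + 0)) = 3264 - (-1 + 1*2) = 3264 - (-1 + 2) = 3264 - 1*1 = 3264 - 1 = 3263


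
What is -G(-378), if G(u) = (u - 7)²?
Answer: -148225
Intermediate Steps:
G(u) = (-7 + u)²
-G(-378) = -(-7 - 378)² = -1*(-385)² = -1*148225 = -148225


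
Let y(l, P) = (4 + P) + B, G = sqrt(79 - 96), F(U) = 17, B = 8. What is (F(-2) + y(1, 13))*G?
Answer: 42*I*sqrt(17) ≈ 173.17*I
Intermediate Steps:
G = I*sqrt(17) (G = sqrt(-17) = I*sqrt(17) ≈ 4.1231*I)
y(l, P) = 12 + P (y(l, P) = (4 + P) + 8 = 12 + P)
(F(-2) + y(1, 13))*G = (17 + (12 + 13))*(I*sqrt(17)) = (17 + 25)*(I*sqrt(17)) = 42*(I*sqrt(17)) = 42*I*sqrt(17)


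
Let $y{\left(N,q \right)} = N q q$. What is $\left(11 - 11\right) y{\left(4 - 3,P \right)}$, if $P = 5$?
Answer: $0$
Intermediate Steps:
$y{\left(N,q \right)} = N q^{2}$
$\left(11 - 11\right) y{\left(4 - 3,P \right)} = \left(11 - 11\right) \left(4 - 3\right) 5^{2} = 0 \left(4 - 3\right) 25 = 0 \cdot 1 \cdot 25 = 0 \cdot 25 = 0$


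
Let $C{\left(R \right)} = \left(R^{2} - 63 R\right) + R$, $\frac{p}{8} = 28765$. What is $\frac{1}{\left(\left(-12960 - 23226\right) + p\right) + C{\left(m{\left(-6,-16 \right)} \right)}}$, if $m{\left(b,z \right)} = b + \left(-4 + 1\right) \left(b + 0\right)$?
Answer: $\frac{1}{193334} \approx 5.1724 \cdot 10^{-6}$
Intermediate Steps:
$p = 230120$ ($p = 8 \cdot 28765 = 230120$)
$m{\left(b,z \right)} = - 2 b$ ($m{\left(b,z \right)} = b - 3 b = - 2 b$)
$C{\left(R \right)} = R^{2} - 62 R$
$\frac{1}{\left(\left(-12960 - 23226\right) + p\right) + C{\left(m{\left(-6,-16 \right)} \right)}} = \frac{1}{\left(\left(-12960 - 23226\right) + 230120\right) + \left(-2\right) \left(-6\right) \left(-62 - -12\right)} = \frac{1}{\left(-36186 + 230120\right) + 12 \left(-62 + 12\right)} = \frac{1}{193934 + 12 \left(-50\right)} = \frac{1}{193934 - 600} = \frac{1}{193334}$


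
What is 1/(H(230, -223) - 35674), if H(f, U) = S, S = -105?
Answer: -1/35779 ≈ -2.7949e-5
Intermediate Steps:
H(f, U) = -105
1/(H(230, -223) - 35674) = 1/(-105 - 35674) = 1/(-35779) = -1/35779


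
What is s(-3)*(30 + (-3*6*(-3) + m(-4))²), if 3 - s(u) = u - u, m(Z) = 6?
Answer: 10890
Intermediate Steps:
s(u) = 3 (s(u) = 3 - (u - u) = 3 - 1*0 = 3 + 0 = 3)
s(-3)*(30 + (-3*6*(-3) + m(-4))²) = 3*(30 + (-3*6*(-3) + 6)²) = 3*(30 + (-18*(-3) + 6)²) = 3*(30 + (54 + 6)²) = 3*(30 + 60²) = 3*(30 + 3600) = 3*3630 = 10890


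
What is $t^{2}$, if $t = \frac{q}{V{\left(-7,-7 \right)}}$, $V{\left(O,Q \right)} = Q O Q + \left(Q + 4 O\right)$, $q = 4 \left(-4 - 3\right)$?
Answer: $\frac{4}{729} \approx 0.005487$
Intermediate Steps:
$q = -28$ ($q = 4 \left(-7\right) = -28$)
$V{\left(O,Q \right)} = Q + 4 O + O Q^{2}$ ($V{\left(O,Q \right)} = O Q Q + \left(Q + 4 O\right) = O Q^{2} + \left(Q + 4 O\right) = Q + 4 O + O Q^{2}$)
$t = \frac{2}{27}$ ($t = - \frac{28}{-7 + 4 \left(-7\right) - 7 \left(-7\right)^{2}} = - \frac{28}{-7 - 28 - 343} = - \frac{28}{-378} = \left(-28\right) \left(- \frac{1}{378}\right) = \frac{2}{27} \approx 0.074074$)
$t^{2} = \left(\frac{2}{27}\right)^{2} = \frac{4}{729}$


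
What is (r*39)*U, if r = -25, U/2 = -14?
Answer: 27300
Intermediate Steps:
U = -28 (U = 2*(-14) = -28)
(r*39)*U = -25*39*(-28) = -975*(-28) = 27300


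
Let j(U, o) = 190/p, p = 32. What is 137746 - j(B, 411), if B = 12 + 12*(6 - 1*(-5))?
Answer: 2203841/16 ≈ 1.3774e+5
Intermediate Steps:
B = 144 (B = 12 + 12*(6 + 5) = 12 + 12*11 = 12 + 132 = 144)
j(U, o) = 95/16 (j(U, o) = 190/32 = 190*(1/32) = 95/16)
137746 - j(B, 411) = 137746 - 1*95/16 = 137746 - 95/16 = 2203841/16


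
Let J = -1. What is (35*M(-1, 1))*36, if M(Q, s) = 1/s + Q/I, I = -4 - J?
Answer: 1680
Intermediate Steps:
I = -3 (I = -4 - 1*(-1) = -4 + 1 = -3)
M(Q, s) = 1/s - Q/3 (M(Q, s) = 1/s + Q/(-3) = 1/s + Q*(-1/3) = 1/s - Q/3)
(35*M(-1, 1))*36 = (35*(1/1 - 1/3*(-1)))*36 = (35*(1 + 1/3))*36 = (35*(4/3))*36 = (140/3)*36 = 1680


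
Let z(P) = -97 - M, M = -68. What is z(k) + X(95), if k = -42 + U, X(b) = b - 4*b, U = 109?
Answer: -314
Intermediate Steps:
X(b) = -3*b
k = 67 (k = -42 + 109 = 67)
z(P) = -29 (z(P) = -97 - 1*(-68) = -97 + 68 = -29)
z(k) + X(95) = -29 - 3*95 = -29 - 285 = -314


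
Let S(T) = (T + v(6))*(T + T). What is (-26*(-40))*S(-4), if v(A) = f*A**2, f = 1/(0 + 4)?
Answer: -41600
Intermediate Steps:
f = 1/4 ≈ 0.25000
v(A) = A**2/4
S(T) = 2*T*(9 + T) (S(T) = (T + (1/4)*6**2)*(T + T) = (T + (1/4)*36)*(2*T) = (T + 9)*(2*T) = (9 + T)*(2*T) = 2*T*(9 + T))
(-26*(-40))*S(-4) = (-26*(-40))*(2*(-4)*(9 - 4)) = 1040*(2*(-4)*5) = 1040*(-40) = -41600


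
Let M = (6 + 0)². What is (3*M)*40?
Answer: 4320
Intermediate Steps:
M = 36 (M = 6² = 36)
(3*M)*40 = (3*36)*40 = 108*40 = 4320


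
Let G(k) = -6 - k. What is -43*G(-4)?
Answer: 86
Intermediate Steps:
-43*G(-4) = -43*(-6 - 1*(-4)) = -43*(-6 + 4) = -43*(-2) = 86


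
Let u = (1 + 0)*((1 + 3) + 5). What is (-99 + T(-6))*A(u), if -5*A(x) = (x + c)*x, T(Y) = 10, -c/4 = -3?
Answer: 16821/5 ≈ 3364.2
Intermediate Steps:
c = 12 (c = -4*(-3) = 12)
u = 9 (u = 1*(4 + 5) = 1*9 = 9)
A(x) = -x*(12 + x)/5 (A(x) = -(x + 12)*x/5 = -(12 + x)*x/5 = -x*(12 + x)/5)
(-99 + T(-6))*A(u) = (-99 + 10)*(-⅕*9*(12 + 9)) = -(-89)*9*21/5 = -89*(-189/5) = 16821/5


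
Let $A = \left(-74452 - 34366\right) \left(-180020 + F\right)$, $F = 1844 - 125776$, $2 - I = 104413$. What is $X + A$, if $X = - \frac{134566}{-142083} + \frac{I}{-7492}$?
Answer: $\frac{35208346714659299881}{1064485836} \approx 3.3075 \cdot 10^{10}$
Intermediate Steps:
$I = -104411$ ($I = 2 - 104413 = -104411$)
$F = -123932$
$A = 33075448736$ ($A = \left(-74452 - 34366\right) \left(-180020 - 123932\right) = \left(-108818\right) \left(-303952\right) = 33075448736$)
$X = \frac{15843196585}{1064485836}$ ($X = - \frac{134566}{-142083} - \frac{104411}{-7492} = \left(-134566\right) \left(- \frac{1}{142083}\right) - - \frac{104411}{7492} = \frac{134566}{142083} + \frac{104411}{7492} = \frac{15843196585}{1064485836} \approx 14.883$)
$X + A = \frac{15843196585}{1064485836} + 33075448736 = \frac{35208346714659299881}{1064485836}$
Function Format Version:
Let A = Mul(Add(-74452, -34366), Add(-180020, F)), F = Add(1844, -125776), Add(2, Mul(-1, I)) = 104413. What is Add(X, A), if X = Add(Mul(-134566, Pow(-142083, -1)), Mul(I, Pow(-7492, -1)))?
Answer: Rational(35208346714659299881, 1064485836) ≈ 3.3075e+10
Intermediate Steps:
I = -104411 (I = Add(2, Mul(-1, 104413)) = Add(2, -104413) = -104411)
F = -123932
A = 33075448736 (A = Mul(Add(-74452, -34366), Add(-180020, -123932)) = Mul(-108818, -303952) = 33075448736)
X = Rational(15843196585, 1064485836) (X = Add(Mul(-134566, Pow(-142083, -1)), Mul(-104411, Pow(-7492, -1))) = Add(Mul(-134566, Rational(-1, 142083)), Mul(-104411, Rational(-1, 7492))) = Add(Rational(134566, 142083), Rational(104411, 7492)) = Rational(15843196585, 1064485836) ≈ 14.883)
Add(X, A) = Add(Rational(15843196585, 1064485836), 33075448736) = Rational(35208346714659299881, 1064485836)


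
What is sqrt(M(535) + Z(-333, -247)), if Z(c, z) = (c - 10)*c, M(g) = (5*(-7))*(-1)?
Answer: sqrt(114254) ≈ 338.01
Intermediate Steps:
M(g) = 35 (M(g) = -35*(-1) = 35)
Z(c, z) = c*(-10 + c) (Z(c, z) = (-10 + c)*c = c*(-10 + c))
sqrt(M(535) + Z(-333, -247)) = sqrt(35 - 333*(-10 - 333)) = sqrt(35 - 333*(-343)) = sqrt(35 + 114219) = sqrt(114254)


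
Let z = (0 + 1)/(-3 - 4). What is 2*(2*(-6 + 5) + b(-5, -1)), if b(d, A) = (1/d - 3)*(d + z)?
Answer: 1012/35 ≈ 28.914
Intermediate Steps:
z = -1/7 (z = 1/(-7) = 1*(-1/7) = -1/7 ≈ -0.14286)
b(d, A) = (-3 + 1/d)*(-1/7 + d) (b(d, A) = (1/d - 3)*(d - 1/7) = (-3 + 1/d)*(-1/7 + d))
2*(2*(-6 + 5) + b(-5, -1)) = 2*(2*(-6 + 5) + (1/7)*(-1 - 5*(10 - 21*(-5)))/(-5)) = 2*(2*(-1) + (1/7)*(-1/5)*(-1 - 5*(10 + 105))) = 2*(-2 + (1/7)*(-1/5)*(-1 - 5*115)) = 2*(-2 + (1/7)*(-1/5)*(-1 - 575)) = 2*(-2 + (1/7)*(-1/5)*(-576)) = 2*(-2 + 576/35) = 2*(506/35) = 1012/35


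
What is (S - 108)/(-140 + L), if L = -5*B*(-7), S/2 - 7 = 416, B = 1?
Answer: -246/35 ≈ -7.0286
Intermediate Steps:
S = 846 (S = 14 + 2*416 = 14 + 832 = 846)
L = 35 (L = -5*1*(-7) = -5*(-7) = 35)
(S - 108)/(-140 + L) = (846 - 108)/(-140 + 35) = 738/(-105) = 738*(-1/105) = -246/35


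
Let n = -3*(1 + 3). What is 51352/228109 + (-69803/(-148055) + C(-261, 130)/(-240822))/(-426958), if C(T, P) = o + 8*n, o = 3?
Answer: 37225481920269892411/165358878747888206220 ≈ 0.22512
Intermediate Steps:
n = -12 (n = -3*4 = -12)
C(T, P) = -93 (C(T, P) = 3 + 8*(-12) = 3 - 96 = -93)
51352/228109 + (-69803/(-148055) + C(-261, 130)/(-240822))/(-426958) = 51352/228109 + (-69803/(-148055) - 93/(-240822))/(-426958) = 51352*(1/228109) + (-69803*(-1/148055) - 93*(-1/240822))*(-1/426958) = 7336/32587 + (69803/148055 + 31/80274)*(-1/426958) = 7336/32587 + (5607955727/11884967070)*(-1/426958) = 7336/32587 - 5607955727/5074381770273060 = 37225481920269892411/165358878747888206220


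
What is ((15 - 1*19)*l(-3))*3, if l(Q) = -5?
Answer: 60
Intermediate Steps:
((15 - 1*19)*l(-3))*3 = ((15 - 1*19)*(-5))*3 = ((15 - 19)*(-5))*3 = -4*(-5)*3 = 20*3 = 60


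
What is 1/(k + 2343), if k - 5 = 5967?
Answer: 1/8315 ≈ 0.00012026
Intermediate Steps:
k = 5972 (k = 5 + 5967 = 5972)
1/(k + 2343) = 1/(5972 + 2343) = 1/8315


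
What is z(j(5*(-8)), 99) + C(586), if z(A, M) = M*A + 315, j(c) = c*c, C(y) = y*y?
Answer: 502111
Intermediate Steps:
C(y) = y²
j(c) = c²
z(A, M) = 315 + A*M (z(A, M) = A*M + 315 = 315 + A*M)
z(j(5*(-8)), 99) + C(586) = (315 + (5*(-8))²*99) + 586² = (315 + (-40)²*99) + 343396 = (315 + 1600*99) + 343396 = (315 + 158400) + 343396 = 158715 + 343396 = 502111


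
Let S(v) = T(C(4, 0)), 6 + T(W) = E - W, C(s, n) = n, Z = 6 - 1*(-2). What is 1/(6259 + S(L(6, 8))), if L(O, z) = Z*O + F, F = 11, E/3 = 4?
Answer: 1/6265 ≈ 0.00015962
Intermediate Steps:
E = 12 (E = 3*4 = 12)
Z = 8 (Z = 6 + 2 = 8)
T(W) = 6 - W (T(W) = -6 + (12 - W) = 6 - W)
L(O, z) = 11 + 8*O (L(O, z) = 8*O + 11 = 11 + 8*O)
S(v) = 6 (S(v) = 6 - 1*0 = 6 + 0 = 6)
1/(6259 + S(L(6, 8))) = 1/(6259 + 6) = 1/6265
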